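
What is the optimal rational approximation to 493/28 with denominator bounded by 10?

88/5

Expand x = 493/28 as a continued fraction with the Euclidean algorithm:
  493 = 17*28 + 17, so a_0 = 17.
  28 = 1*17 + 11, so a_1 = 1.
  17 = 1*11 + 6, so a_2 = 1.
  11 = 1*6 + 5, so a_3 = 1.
  6 = 1*5 + 1, so a_4 = 1.
  5 = 5*1 + 0, so a_5 = 5.
so x = [17; 1, 1, 1, 1, 5].
Convergents (p_i = a_i*p_{i-1} + p_{i-2}, q_i = a_i*q_{i-1} + q_{i-2} with p_{-2}=0, p_{-1}=1, q_{-2}=1, q_{-1}=0), until the denominator exceeds 10:
  i=0: a_0=17, p_0 = 17*1 + 0 = 17, q_0 = 17*0 + 1 = 1.
  i=1: a_1=1, p_1 = 1*17 + 1 = 18, q_1 = 1*1 + 0 = 1.
  i=2: a_2=1, p_2 = 1*18 + 17 = 35, q_2 = 1*1 + 1 = 2.
  i=3: a_3=1, p_3 = 1*35 + 18 = 53, q_3 = 1*2 + 1 = 3.
  i=4: a_4=1, p_4 = 1*53 + 35 = 88, q_4 = 1*3 + 2 = 5.
  i=5: a_5=5, p_5 = 5*88 + 53 = 493, q_5 = 5*5 + 3 = 28.
q_5 = 28 > 10, so the last convergent with denominator <= 10 is p_4/q_4 = 88/5.
The closest fraction with denominator <= 10 is either p_4/q_4 or the intermediate fraction (k*p_4 + p_3)/(k*q_4 + q_3) with the largest k >= 1 whose denominator stays <= 10; these approach x as k grows, and every other convergent or intermediate fraction in range is farther away.
Largest k: floor((10 - q_3)/q_4) = floor((10 - 3)/5) = 1.
That gives (1*88 + 53)/(1*5 + 3) = 141/8.
Compare the errors: |x - 88/5| = |493*5 - 88*28|/(28*5) = 1/140, and |x - 141/8| = |493*8 - 141*28|/(28*8) = 4/224.
Cross-multiplying, 1*224 = 224 < 560 = 4*140, so 1/140 is smaller: the convergent 88/5 is closer to x than 141/8.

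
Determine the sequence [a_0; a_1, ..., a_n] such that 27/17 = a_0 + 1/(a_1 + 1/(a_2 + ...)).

Run the Euclidean algorithm on 27 and 17; the successive quotients are the partial quotients a_0, a_1, ... (each step inverts the fractional part left over by the previous one):
  27 = 1*17 + 10, so a_0 = 1.
  17 = 1*10 + 7, so a_1 = 1.
  10 = 1*7 + 3, so a_2 = 1.
  7 = 2*3 + 1, so a_3 = 2.
  3 = 3*1 + 0, so a_4 = 3.
The remainder reaches 0 after 5 divisions, so the expansion has 5 partial quotients, read off in order.

[1; 1, 1, 2, 3]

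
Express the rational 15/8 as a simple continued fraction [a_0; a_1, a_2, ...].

[1; 1, 7]

Run the Euclidean algorithm on 15 and 8; the successive quotients are the partial quotients a_0, a_1, ... (each step inverts the fractional part left over by the previous one):
  15 = 1*8 + 7, so a_0 = 1.
  8 = 1*7 + 1, so a_1 = 1.
  7 = 7*1 + 0, so a_2 = 7.
The remainder reaches 0 after 3 divisions, so the expansion has 3 partial quotients, read off in order.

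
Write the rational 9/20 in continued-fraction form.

[0; 2, 4, 2]

Run the Euclidean algorithm on 9 and 20; the successive quotients are the partial quotients a_0, a_1, ... (each step inverts the fractional part left over by the previous one):
  9 = 0*20 + 9, so a_0 = 0.
  20 = 2*9 + 2, so a_1 = 2.
  9 = 4*2 + 1, so a_2 = 4.
  2 = 2*1 + 0, so a_3 = 2.
The remainder reaches 0 after 4 divisions, so the expansion has 4 partial quotients, read off in order.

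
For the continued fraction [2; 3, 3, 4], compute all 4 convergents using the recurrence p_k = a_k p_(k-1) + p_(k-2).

Using the convergent recurrence p_i = a_i*p_{i-1} + p_{i-2}, q_i = a_i*q_{i-1} + q_{i-2} with p_{-2}=0, p_{-1}=1, q_{-2}=1, q_{-1}=0:
  i=0: a_0=2, p_0 = 2*1 + 0 = 2, q_0 = 2*0 + 1 = 1.
  i=1: a_1=3, p_1 = 3*2 + 1 = 7, q_1 = 3*1 + 0 = 3.
  i=2: a_2=3, p_2 = 3*7 + 2 = 23, q_2 = 3*3 + 1 = 10.
  i=3: a_3=4, p_3 = 4*23 + 7 = 99, q_3 = 4*10 + 3 = 43.

2/1, 7/3, 23/10, 99/43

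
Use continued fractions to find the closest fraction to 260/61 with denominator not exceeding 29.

Expand x = 260/61 as a continued fraction with the Euclidean algorithm:
  260 = 4*61 + 16, so a_0 = 4.
  61 = 3*16 + 13, so a_1 = 3.
  16 = 1*13 + 3, so a_2 = 1.
  13 = 4*3 + 1, so a_3 = 4.
  3 = 3*1 + 0, so a_4 = 3.
so x = [4; 3, 1, 4, 3].
Convergents (p_i = a_i*p_{i-1} + p_{i-2}, q_i = a_i*q_{i-1} + q_{i-2} with p_{-2}=0, p_{-1}=1, q_{-2}=1, q_{-1}=0), until the denominator exceeds 29:
  i=0: a_0=4, p_0 = 4*1 + 0 = 4, q_0 = 4*0 + 1 = 1.
  i=1: a_1=3, p_1 = 3*4 + 1 = 13, q_1 = 3*1 + 0 = 3.
  i=2: a_2=1, p_2 = 1*13 + 4 = 17, q_2 = 1*3 + 1 = 4.
  i=3: a_3=4, p_3 = 4*17 + 13 = 81, q_3 = 4*4 + 3 = 19.
  i=4: a_4=3, p_4 = 3*81 + 17 = 260, q_4 = 3*19 + 4 = 61.
q_4 = 61 > 29, so the last convergent with denominator <= 29 is p_3/q_3 = 81/19.
The closest fraction with denominator <= 29 is either p_3/q_3 or the intermediate fraction (k*p_3 + p_2)/(k*q_3 + q_2) with the largest k >= 1 whose denominator stays <= 29; these approach x as k grows, and every other convergent or intermediate fraction in range is farther away.
Largest k: floor((29 - q_2)/q_3) = floor((29 - 4)/19) = 1.
That gives (1*81 + 17)/(1*19 + 4) = 98/23.
Compare the errors: |x - 81/19| = |260*19 - 81*61|/(61*19) = 1/1159, and |x - 98/23| = |260*23 - 98*61|/(61*23) = 2/1403.
Cross-multiplying, 1*1403 = 1403 < 2318 = 2*1159, so 1/1159 is smaller: the convergent 81/19 is closer to x than 98/23.

81/19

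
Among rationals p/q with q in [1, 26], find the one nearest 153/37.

Expand x = 153/37 as a continued fraction with the Euclidean algorithm:
  153 = 4*37 + 5, so a_0 = 4.
  37 = 7*5 + 2, so a_1 = 7.
  5 = 2*2 + 1, so a_2 = 2.
  2 = 2*1 + 0, so a_3 = 2.
so x = [4; 7, 2, 2].
Convergents (p_i = a_i*p_{i-1} + p_{i-2}, q_i = a_i*q_{i-1} + q_{i-2} with p_{-2}=0, p_{-1}=1, q_{-2}=1, q_{-1}=0), until the denominator exceeds 26:
  i=0: a_0=4, p_0 = 4*1 + 0 = 4, q_0 = 4*0 + 1 = 1.
  i=1: a_1=7, p_1 = 7*4 + 1 = 29, q_1 = 7*1 + 0 = 7.
  i=2: a_2=2, p_2 = 2*29 + 4 = 62, q_2 = 2*7 + 1 = 15.
  i=3: a_3=2, p_3 = 2*62 + 29 = 153, q_3 = 2*15 + 7 = 37.
q_3 = 37 > 26, so the last convergent with denominator <= 26 is p_2/q_2 = 62/15.
The closest fraction with denominator <= 26 is either p_2/q_2 or the intermediate fraction (k*p_2 + p_1)/(k*q_2 + q_1) with the largest k >= 1 whose denominator stays <= 26; these approach x as k grows, and every other convergent or intermediate fraction in range is farther away.
Largest k: floor((26 - q_1)/q_2) = floor((26 - 7)/15) = 1.
That gives (1*62 + 29)/(1*15 + 7) = 91/22.
Compare the errors: |x - 62/15| = |153*15 - 62*37|/(37*15) = 1/555, and |x - 91/22| = |153*22 - 91*37|/(37*22) = 1/814.
Cross-multiplying, 1*555 = 555 < 814 = 1*814, so 1/814 is smaller: the intermediate fraction 91/22 is closer to x than 62/15.

91/22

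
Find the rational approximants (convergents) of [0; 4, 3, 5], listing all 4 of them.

0/1, 1/4, 3/13, 16/69

Using the convergent recurrence p_i = a_i*p_{i-1} + p_{i-2}, q_i = a_i*q_{i-1} + q_{i-2} with p_{-2}=0, p_{-1}=1, q_{-2}=1, q_{-1}=0:
  i=0: a_0=0, p_0 = 0*1 + 0 = 0, q_0 = 0*0 + 1 = 1.
  i=1: a_1=4, p_1 = 4*0 + 1 = 1, q_1 = 4*1 + 0 = 4.
  i=2: a_2=3, p_2 = 3*1 + 0 = 3, q_2 = 3*4 + 1 = 13.
  i=3: a_3=5, p_3 = 5*3 + 1 = 16, q_3 = 5*13 + 4 = 69.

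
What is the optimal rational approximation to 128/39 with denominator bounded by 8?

Expand x = 128/39 as a continued fraction with the Euclidean algorithm:
  128 = 3*39 + 11, so a_0 = 3.
  39 = 3*11 + 6, so a_1 = 3.
  11 = 1*6 + 5, so a_2 = 1.
  6 = 1*5 + 1, so a_3 = 1.
  5 = 5*1 + 0, so a_4 = 5.
so x = [3; 3, 1, 1, 5].
Convergents (p_i = a_i*p_{i-1} + p_{i-2}, q_i = a_i*q_{i-1} + q_{i-2} with p_{-2}=0, p_{-1}=1, q_{-2}=1, q_{-1}=0), until the denominator exceeds 8:
  i=0: a_0=3, p_0 = 3*1 + 0 = 3, q_0 = 3*0 + 1 = 1.
  i=1: a_1=3, p_1 = 3*3 + 1 = 10, q_1 = 3*1 + 0 = 3.
  i=2: a_2=1, p_2 = 1*10 + 3 = 13, q_2 = 1*3 + 1 = 4.
  i=3: a_3=1, p_3 = 1*13 + 10 = 23, q_3 = 1*4 + 3 = 7.
  i=4: a_4=5, p_4 = 5*23 + 13 = 128, q_4 = 5*7 + 4 = 39.
q_4 = 39 > 8, so the last convergent with denominator <= 8 is p_3/q_3 = 23/7.
The closest fraction with denominator <= 8 is either p_3/q_3 or the intermediate fraction (k*p_3 + p_2)/(k*q_3 + q_2) with the largest k >= 1 whose denominator stays <= 8; these approach x as k grows, and every other convergent or intermediate fraction in range is farther away.
Largest k: floor((8 - q_2)/q_3) = floor((8 - 4)/7) = 0.
Since k = 0, no intermediate fraction beyond p_3/q_3 has denominator <= 8, so the convergent 23/7 is the closest (its error is |128*7 - 23*39|/(39*7) = 1/273).

23/7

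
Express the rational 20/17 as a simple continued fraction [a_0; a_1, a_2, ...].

Run the Euclidean algorithm on 20 and 17; the successive quotients are the partial quotients a_0, a_1, ... (each step inverts the fractional part left over by the previous one):
  20 = 1*17 + 3, so a_0 = 1.
  17 = 5*3 + 2, so a_1 = 5.
  3 = 1*2 + 1, so a_2 = 1.
  2 = 2*1 + 0, so a_3 = 2.
The remainder reaches 0 after 4 divisions, so the expansion has 4 partial quotients, read off in order.

[1; 5, 1, 2]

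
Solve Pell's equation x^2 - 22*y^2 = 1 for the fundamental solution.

(x, y) = (197, 42)

First expand sqrt(22) as a continued fraction. With x_i = (sqrt(22) + m_i)/d_i and (m_0, d_0) = (0, 1): a_0 = floor(sqrt(22)) = 4, since 4^2 = 16 <= 22 < 25 = 5^2.
Iterate m_{i+1} = d_i*a_i - m_i, d_{i+1} = (22 - m_{i+1}^2)/d_i, a_{i+1} = floor((a_0 + m_{i+1})/d_{i+1}):
  m_1 = 1*4 - 0 = 4, d_1 = (22 - 4^2)/1 = 6/1 = 6, a_1 = floor((4 + 4)/6) = 1.
  m_2 = 6*1 - 4 = 2, d_2 = (22 - 2^2)/6 = 18/6 = 3, a_2 = floor((4 + 2)/3) = 2.
  m_3 = 3*2 - 2 = 4, d_3 = (22 - 4^2)/3 = 6/3 = 2, a_3 = floor((4 + 4)/2) = 4.
  m_4 = 2*4 - 4 = 4, d_4 = (22 - 4^2)/2 = 6/2 = 3, a_4 = floor((4 + 4)/3) = 2.
  m_5 = 3*2 - 4 = 2, d_5 = (22 - 2^2)/3 = 18/3 = 6, a_5 = floor((4 + 2)/6) = 1.
  m_6 = 6*1 - 2 = 4, d_6 = (22 - 4^2)/6 = 6/6 = 1, a_6 = floor((4 + 4)/1) = 8.
  m_7 = 1*8 - 4 = 4, d_7 = (22 - 4^2)/1 = 6/1 = 6: (m_7, d_7) = (m_1, d_1) = (4, 6), so from here the quotients repeat a_1, ..., a_6; the period length is 6.
So sqrt(22) = [4; (1, 2, 4, 2, 1, 8)] with period length k = 6.
k is even, so the fundamental solution of x^2 - 22y^2 = 1 is (p_{k-1}, q_{k-1}) = (p_5, q_5); compute convergents through index 5.
Convergents (p_i = a_i*p_{i-1} + p_{i-2}, q_i = a_i*q_{i-1} + q_{i-2} with p_{-2}=0, p_{-1}=1, q_{-2}=1, q_{-1}=0):
  i=0: a_0=4, p_0 = 4*1 + 0 = 4, q_0 = 4*0 + 1 = 1.
  i=1: a_1=1, p_1 = 1*4 + 1 = 5, q_1 = 1*1 + 0 = 1.
  i=2: a_2=2, p_2 = 2*5 + 4 = 14, q_2 = 2*1 + 1 = 3.
  i=3: a_3=4, p_3 = 4*14 + 5 = 61, q_3 = 4*3 + 1 = 13.
  i=4: a_4=2, p_4 = 2*61 + 14 = 136, q_4 = 2*13 + 3 = 29.
  i=5: a_5=1, p_5 = 1*136 + 61 = 197, q_5 = 1*29 + 13 = 42.
Check: 197^2 - 22*42^2 = 38809 - 38808 = 1, so (x, y) = (197, 42) solves the equation, and by the theorem it is the least positive solution.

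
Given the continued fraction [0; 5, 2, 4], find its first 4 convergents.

0/1, 1/5, 2/11, 9/49

Using the convergent recurrence p_i = a_i*p_{i-1} + p_{i-2}, q_i = a_i*q_{i-1} + q_{i-2} with p_{-2}=0, p_{-1}=1, q_{-2}=1, q_{-1}=0:
  i=0: a_0=0, p_0 = 0*1 + 0 = 0, q_0 = 0*0 + 1 = 1.
  i=1: a_1=5, p_1 = 5*0 + 1 = 1, q_1 = 5*1 + 0 = 5.
  i=2: a_2=2, p_2 = 2*1 + 0 = 2, q_2 = 2*5 + 1 = 11.
  i=3: a_3=4, p_3 = 4*2 + 1 = 9, q_3 = 4*11 + 5 = 49.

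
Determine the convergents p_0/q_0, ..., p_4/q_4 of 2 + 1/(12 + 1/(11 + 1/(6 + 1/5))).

Using the convergent recurrence p_i = a_i*p_{i-1} + p_{i-2}, q_i = a_i*q_{i-1} + q_{i-2} with p_{-2}=0, p_{-1}=1, q_{-2}=1, q_{-1}=0:
  i=0: a_0=2, p_0 = 2*1 + 0 = 2, q_0 = 2*0 + 1 = 1.
  i=1: a_1=12, p_1 = 12*2 + 1 = 25, q_1 = 12*1 + 0 = 12.
  i=2: a_2=11, p_2 = 11*25 + 2 = 277, q_2 = 11*12 + 1 = 133.
  i=3: a_3=6, p_3 = 6*277 + 25 = 1687, q_3 = 6*133 + 12 = 810.
  i=4: a_4=5, p_4 = 5*1687 + 277 = 8712, q_4 = 5*810 + 133 = 4183.

2/1, 25/12, 277/133, 1687/810, 8712/4183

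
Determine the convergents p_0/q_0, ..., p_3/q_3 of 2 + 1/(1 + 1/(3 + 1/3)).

Using the convergent recurrence p_i = a_i*p_{i-1} + p_{i-2}, q_i = a_i*q_{i-1} + q_{i-2} with p_{-2}=0, p_{-1}=1, q_{-2}=1, q_{-1}=0:
  i=0: a_0=2, p_0 = 2*1 + 0 = 2, q_0 = 2*0 + 1 = 1.
  i=1: a_1=1, p_1 = 1*2 + 1 = 3, q_1 = 1*1 + 0 = 1.
  i=2: a_2=3, p_2 = 3*3 + 2 = 11, q_2 = 3*1 + 1 = 4.
  i=3: a_3=3, p_3 = 3*11 + 3 = 36, q_3 = 3*4 + 1 = 13.

2/1, 3/1, 11/4, 36/13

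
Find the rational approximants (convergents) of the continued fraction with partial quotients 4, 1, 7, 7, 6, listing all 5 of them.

Using the convergent recurrence p_i = a_i*p_{i-1} + p_{i-2}, q_i = a_i*q_{i-1} + q_{i-2} with p_{-2}=0, p_{-1}=1, q_{-2}=1, q_{-1}=0:
  i=0: a_0=4, p_0 = 4*1 + 0 = 4, q_0 = 4*0 + 1 = 1.
  i=1: a_1=1, p_1 = 1*4 + 1 = 5, q_1 = 1*1 + 0 = 1.
  i=2: a_2=7, p_2 = 7*5 + 4 = 39, q_2 = 7*1 + 1 = 8.
  i=3: a_3=7, p_3 = 7*39 + 5 = 278, q_3 = 7*8 + 1 = 57.
  i=4: a_4=6, p_4 = 6*278 + 39 = 1707, q_4 = 6*57 + 8 = 350.

4/1, 5/1, 39/8, 278/57, 1707/350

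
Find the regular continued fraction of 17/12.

[1; 2, 2, 2]

Run the Euclidean algorithm on 17 and 12; the successive quotients are the partial quotients a_0, a_1, ... (each step inverts the fractional part left over by the previous one):
  17 = 1*12 + 5, so a_0 = 1.
  12 = 2*5 + 2, so a_1 = 2.
  5 = 2*2 + 1, so a_2 = 2.
  2 = 2*1 + 0, so a_3 = 2.
The remainder reaches 0 after 4 divisions, so the expansion has 4 partial quotients, read off in order.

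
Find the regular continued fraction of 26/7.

Run the Euclidean algorithm on 26 and 7; the successive quotients are the partial quotients a_0, a_1, ... (each step inverts the fractional part left over by the previous one):
  26 = 3*7 + 5, so a_0 = 3.
  7 = 1*5 + 2, so a_1 = 1.
  5 = 2*2 + 1, so a_2 = 2.
  2 = 2*1 + 0, so a_3 = 2.
The remainder reaches 0 after 4 divisions, so the expansion has 4 partial quotients, read off in order.

[3; 1, 2, 2]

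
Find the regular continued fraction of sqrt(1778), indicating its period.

[42; (6, 84)]

Write x_i = (sqrt(1778) + m_i)/d_i with (m_0, d_0) = (0, 1). a_0 = floor(sqrt(1778)) = 42, since 42^2 = 1764 <= 1778 < 1849 = 43^2.
Iterate m_{i+1} = d_i*a_i - m_i, d_{i+1} = (1778 - m_{i+1}^2)/d_i, a_{i+1} = floor((a_0 + m_{i+1})/d_{i+1}):
  m_1 = 1*42 - 0 = 42, d_1 = (1778 - 42^2)/1 = 14/1 = 14, a_1 = floor((42 + 42)/14) = 6.
  m_2 = 14*6 - 42 = 42, d_2 = (1778 - 42^2)/14 = 14/14 = 1, a_2 = floor((42 + 42)/1) = 84.
  m_3 = 1*84 - 42 = 42, d_3 = (1778 - 42^2)/1 = 14/1 = 14: (m_3, d_3) = (m_1, d_1) = (42, 14), so from here the quotients repeat a_1, a_2; the period length is 2.
Hence the expansion of sqrt(1778) is a_0 = 42 followed by the repeating block 6, 84 (period 2).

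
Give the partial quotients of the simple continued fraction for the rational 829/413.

Run the Euclidean algorithm on 829 and 413; the successive quotients are the partial quotients a_0, a_1, ... (each step inverts the fractional part left over by the previous one):
  829 = 2*413 + 3, so a_0 = 2.
  413 = 137*3 + 2, so a_1 = 137.
  3 = 1*2 + 1, so a_2 = 1.
  2 = 2*1 + 0, so a_3 = 2.
The remainder reaches 0 after 4 divisions, so the expansion has 4 partial quotients, read off in order.

[2; 137, 1, 2]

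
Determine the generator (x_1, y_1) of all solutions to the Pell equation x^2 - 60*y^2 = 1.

First expand sqrt(60) as a continued fraction. With x_i = (sqrt(60) + m_i)/d_i and (m_0, d_0) = (0, 1): a_0 = floor(sqrt(60)) = 7, since 7^2 = 49 <= 60 < 64 = 8^2.
Iterate m_{i+1} = d_i*a_i - m_i, d_{i+1} = (60 - m_{i+1}^2)/d_i, a_{i+1} = floor((a_0 + m_{i+1})/d_{i+1}):
  m_1 = 1*7 - 0 = 7, d_1 = (60 - 7^2)/1 = 11/1 = 11, a_1 = floor((7 + 7)/11) = 1.
  m_2 = 11*1 - 7 = 4, d_2 = (60 - 4^2)/11 = 44/11 = 4, a_2 = floor((7 + 4)/4) = 2.
  m_3 = 4*2 - 4 = 4, d_3 = (60 - 4^2)/4 = 44/4 = 11, a_3 = floor((7 + 4)/11) = 1.
  m_4 = 11*1 - 4 = 7, d_4 = (60 - 7^2)/11 = 11/11 = 1, a_4 = floor((7 + 7)/1) = 14.
  m_5 = 1*14 - 7 = 7, d_5 = (60 - 7^2)/1 = 11/1 = 11: (m_5, d_5) = (m_1, d_1) = (7, 11), so from here the quotients repeat a_1, ..., a_4; the period length is 4.
So sqrt(60) = [7; (1, 2, 1, 14)] with period length k = 4.
k is even, so the fundamental solution of x^2 - 60y^2 = 1 is (p_{k-1}, q_{k-1}) = (p_3, q_3); compute convergents through index 3.
Convergents (p_i = a_i*p_{i-1} + p_{i-2}, q_i = a_i*q_{i-1} + q_{i-2} with p_{-2}=0, p_{-1}=1, q_{-2}=1, q_{-1}=0):
  i=0: a_0=7, p_0 = 7*1 + 0 = 7, q_0 = 7*0 + 1 = 1.
  i=1: a_1=1, p_1 = 1*7 + 1 = 8, q_1 = 1*1 + 0 = 1.
  i=2: a_2=2, p_2 = 2*8 + 7 = 23, q_2 = 2*1 + 1 = 3.
  i=3: a_3=1, p_3 = 1*23 + 8 = 31, q_3 = 1*3 + 1 = 4.
Check: 31^2 - 60*4^2 = 961 - 960 = 1, so (x, y) = (31, 4) solves the equation, and by the theorem it is the least positive solution.

(x, y) = (31, 4)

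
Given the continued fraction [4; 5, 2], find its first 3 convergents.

4/1, 21/5, 46/11

Using the convergent recurrence p_i = a_i*p_{i-1} + p_{i-2}, q_i = a_i*q_{i-1} + q_{i-2} with p_{-2}=0, p_{-1}=1, q_{-2}=1, q_{-1}=0:
  i=0: a_0=4, p_0 = 4*1 + 0 = 4, q_0 = 4*0 + 1 = 1.
  i=1: a_1=5, p_1 = 5*4 + 1 = 21, q_1 = 5*1 + 0 = 5.
  i=2: a_2=2, p_2 = 2*21 + 4 = 46, q_2 = 2*5 + 1 = 11.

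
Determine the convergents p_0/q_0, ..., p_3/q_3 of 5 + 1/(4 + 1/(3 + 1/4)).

5/1, 21/4, 68/13, 293/56

Using the convergent recurrence p_i = a_i*p_{i-1} + p_{i-2}, q_i = a_i*q_{i-1} + q_{i-2} with p_{-2}=0, p_{-1}=1, q_{-2}=1, q_{-1}=0:
  i=0: a_0=5, p_0 = 5*1 + 0 = 5, q_0 = 5*0 + 1 = 1.
  i=1: a_1=4, p_1 = 4*5 + 1 = 21, q_1 = 4*1 + 0 = 4.
  i=2: a_2=3, p_2 = 3*21 + 5 = 68, q_2 = 3*4 + 1 = 13.
  i=3: a_3=4, p_3 = 4*68 + 21 = 293, q_3 = 4*13 + 4 = 56.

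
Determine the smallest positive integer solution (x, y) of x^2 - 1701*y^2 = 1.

(x, y) = (665335, 16132)

First expand sqrt(1701) as a continued fraction. With x_i = (sqrt(1701) + m_i)/d_i and (m_0, d_0) = (0, 1): a_0 = floor(sqrt(1701)) = 41, since 41^2 = 1681 <= 1701 < 1764 = 42^2.
Iterate m_{i+1} = d_i*a_i - m_i, d_{i+1} = (1701 - m_{i+1}^2)/d_i, a_{i+1} = floor((a_0 + m_{i+1})/d_{i+1}):
  m_1 = 1*41 - 0 = 41, d_1 = (1701 - 41^2)/1 = 20/1 = 20, a_1 = floor((41 + 41)/20) = 4.
  m_2 = 20*4 - 41 = 39, d_2 = (1701 - 39^2)/20 = 180/20 = 9, a_2 = floor((41 + 39)/9) = 8.
  m_3 = 9*8 - 39 = 33, d_3 = (1701 - 33^2)/9 = 612/9 = 68, a_3 = floor((41 + 33)/68) = 1.
  m_4 = 68*1 - 33 = 35, d_4 = (1701 - 35^2)/68 = 476/68 = 7, a_4 = floor((41 + 35)/7) = 10.
  m_5 = 7*10 - 35 = 35, d_5 = (1701 - 35^2)/7 = 476/7 = 68, a_5 = floor((41 + 35)/68) = 1.
  m_6 = 68*1 - 35 = 33, d_6 = (1701 - 33^2)/68 = 612/68 = 9, a_6 = floor((41 + 33)/9) = 8.
  m_7 = 9*8 - 33 = 39, d_7 = (1701 - 39^2)/9 = 180/9 = 20, a_7 = floor((41 + 39)/20) = 4.
  m_8 = 20*4 - 39 = 41, d_8 = (1701 - 41^2)/20 = 20/20 = 1, a_8 = floor((41 + 41)/1) = 82.
  m_9 = 1*82 - 41 = 41, d_9 = (1701 - 41^2)/1 = 20/1 = 20: (m_9, d_9) = (m_1, d_1) = (41, 20), so from here the quotients repeat a_1, ..., a_8; the period length is 8.
So sqrt(1701) = [41; (4, 8, 1, 10, 1, 8, 4, 82)] with period length k = 8.
k is even, so the fundamental solution of x^2 - 1701y^2 = 1 is (p_{k-1}, q_{k-1}) = (p_7, q_7); compute convergents through index 7.
Convergents (p_i = a_i*p_{i-1} + p_{i-2}, q_i = a_i*q_{i-1} + q_{i-2} with p_{-2}=0, p_{-1}=1, q_{-2}=1, q_{-1}=0):
  i=0: a_0=41, p_0 = 41*1 + 0 = 41, q_0 = 41*0 + 1 = 1.
  i=1: a_1=4, p_1 = 4*41 + 1 = 165, q_1 = 4*1 + 0 = 4.
  i=2: a_2=8, p_2 = 8*165 + 41 = 1361, q_2 = 8*4 + 1 = 33.
  i=3: a_3=1, p_3 = 1*1361 + 165 = 1526, q_3 = 1*33 + 4 = 37.
  i=4: a_4=10, p_4 = 10*1526 + 1361 = 16621, q_4 = 10*37 + 33 = 403.
  i=5: a_5=1, p_5 = 1*16621 + 1526 = 18147, q_5 = 1*403 + 37 = 440.
  i=6: a_6=8, p_6 = 8*18147 + 16621 = 161797, q_6 = 8*440 + 403 = 3923.
  i=7: a_7=4, p_7 = 4*161797 + 18147 = 665335, q_7 = 4*3923 + 440 = 16132.
Check: 665335^2 - 1701*16132^2 = 442670662225 - 442670662224 = 1, so (x, y) = (665335, 16132) solves the equation, and by the theorem it is the least positive solution.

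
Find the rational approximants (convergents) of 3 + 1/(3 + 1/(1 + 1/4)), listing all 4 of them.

Using the convergent recurrence p_i = a_i*p_{i-1} + p_{i-2}, q_i = a_i*q_{i-1} + q_{i-2} with p_{-2}=0, p_{-1}=1, q_{-2}=1, q_{-1}=0:
  i=0: a_0=3, p_0 = 3*1 + 0 = 3, q_0 = 3*0 + 1 = 1.
  i=1: a_1=3, p_1 = 3*3 + 1 = 10, q_1 = 3*1 + 0 = 3.
  i=2: a_2=1, p_2 = 1*10 + 3 = 13, q_2 = 1*3 + 1 = 4.
  i=3: a_3=4, p_3 = 4*13 + 10 = 62, q_3 = 4*4 + 3 = 19.

3/1, 10/3, 13/4, 62/19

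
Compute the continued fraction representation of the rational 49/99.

Run the Euclidean algorithm on 49 and 99; the successive quotients are the partial quotients a_0, a_1, ... (each step inverts the fractional part left over by the previous one):
  49 = 0*99 + 49, so a_0 = 0.
  99 = 2*49 + 1, so a_1 = 2.
  49 = 49*1 + 0, so a_2 = 49.
The remainder reaches 0 after 3 divisions, so the expansion has 3 partial quotients, read off in order.

[0; 2, 49]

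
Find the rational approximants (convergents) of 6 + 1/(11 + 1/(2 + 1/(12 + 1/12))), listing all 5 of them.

Using the convergent recurrence p_i = a_i*p_{i-1} + p_{i-2}, q_i = a_i*q_{i-1} + q_{i-2} with p_{-2}=0, p_{-1}=1, q_{-2}=1, q_{-1}=0:
  i=0: a_0=6, p_0 = 6*1 + 0 = 6, q_0 = 6*0 + 1 = 1.
  i=1: a_1=11, p_1 = 11*6 + 1 = 67, q_1 = 11*1 + 0 = 11.
  i=2: a_2=2, p_2 = 2*67 + 6 = 140, q_2 = 2*11 + 1 = 23.
  i=3: a_3=12, p_3 = 12*140 + 67 = 1747, q_3 = 12*23 + 11 = 287.
  i=4: a_4=12, p_4 = 12*1747 + 140 = 21104, q_4 = 12*287 + 23 = 3467.

6/1, 67/11, 140/23, 1747/287, 21104/3467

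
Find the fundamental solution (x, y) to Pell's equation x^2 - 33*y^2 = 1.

(x, y) = (23, 4)

First expand sqrt(33) as a continued fraction. With x_i = (sqrt(33) + m_i)/d_i and (m_0, d_0) = (0, 1): a_0 = floor(sqrt(33)) = 5, since 5^2 = 25 <= 33 < 36 = 6^2.
Iterate m_{i+1} = d_i*a_i - m_i, d_{i+1} = (33 - m_{i+1}^2)/d_i, a_{i+1} = floor((a_0 + m_{i+1})/d_{i+1}):
  m_1 = 1*5 - 0 = 5, d_1 = (33 - 5^2)/1 = 8/1 = 8, a_1 = floor((5 + 5)/8) = 1.
  m_2 = 8*1 - 5 = 3, d_2 = (33 - 3^2)/8 = 24/8 = 3, a_2 = floor((5 + 3)/3) = 2.
  m_3 = 3*2 - 3 = 3, d_3 = (33 - 3^2)/3 = 24/3 = 8, a_3 = floor((5 + 3)/8) = 1.
  m_4 = 8*1 - 3 = 5, d_4 = (33 - 5^2)/8 = 8/8 = 1, a_4 = floor((5 + 5)/1) = 10.
  m_5 = 1*10 - 5 = 5, d_5 = (33 - 5^2)/1 = 8/1 = 8: (m_5, d_5) = (m_1, d_1) = (5, 8), so from here the quotients repeat a_1, ..., a_4; the period length is 4.
So sqrt(33) = [5; (1, 2, 1, 10)] with period length k = 4.
k is even, so the fundamental solution of x^2 - 33y^2 = 1 is (p_{k-1}, q_{k-1}) = (p_3, q_3); compute convergents through index 3.
Convergents (p_i = a_i*p_{i-1} + p_{i-2}, q_i = a_i*q_{i-1} + q_{i-2} with p_{-2}=0, p_{-1}=1, q_{-2}=1, q_{-1}=0):
  i=0: a_0=5, p_0 = 5*1 + 0 = 5, q_0 = 5*0 + 1 = 1.
  i=1: a_1=1, p_1 = 1*5 + 1 = 6, q_1 = 1*1 + 0 = 1.
  i=2: a_2=2, p_2 = 2*6 + 5 = 17, q_2 = 2*1 + 1 = 3.
  i=3: a_3=1, p_3 = 1*17 + 6 = 23, q_3 = 1*3 + 1 = 4.
Check: 23^2 - 33*4^2 = 529 - 528 = 1, so (x, y) = (23, 4) solves the equation, and by the theorem it is the least positive solution.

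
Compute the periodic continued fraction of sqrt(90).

Write x_i = (sqrt(90) + m_i)/d_i with (m_0, d_0) = (0, 1). a_0 = floor(sqrt(90)) = 9, since 9^2 = 81 <= 90 < 100 = 10^2.
Iterate m_{i+1} = d_i*a_i - m_i, d_{i+1} = (90 - m_{i+1}^2)/d_i, a_{i+1} = floor((a_0 + m_{i+1})/d_{i+1}):
  m_1 = 1*9 - 0 = 9, d_1 = (90 - 9^2)/1 = 9/1 = 9, a_1 = floor((9 + 9)/9) = 2.
  m_2 = 9*2 - 9 = 9, d_2 = (90 - 9^2)/9 = 9/9 = 1, a_2 = floor((9 + 9)/1) = 18.
  m_3 = 1*18 - 9 = 9, d_3 = (90 - 9^2)/1 = 9/1 = 9: (m_3, d_3) = (m_1, d_1) = (9, 9), so from here the quotients repeat a_1, a_2; the period length is 2.
Hence the expansion of sqrt(90) is a_0 = 9 followed by the repeating block 2, 18 (period 2).

[9; (2, 18)]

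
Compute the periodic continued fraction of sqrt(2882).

[53; (1, 2, 5, 1, 52, 1, 5, 2, 1, 106)]

Write x_i = (sqrt(2882) + m_i)/d_i with (m_0, d_0) = (0, 1). a_0 = floor(sqrt(2882)) = 53, since 53^2 = 2809 <= 2882 < 2916 = 54^2.
Iterate m_{i+1} = d_i*a_i - m_i, d_{i+1} = (2882 - m_{i+1}^2)/d_i, a_{i+1} = floor((a_0 + m_{i+1})/d_{i+1}):
  m_1 = 1*53 - 0 = 53, d_1 = (2882 - 53^2)/1 = 73/1 = 73, a_1 = floor((53 + 53)/73) = 1.
  m_2 = 73*1 - 53 = 20, d_2 = (2882 - 20^2)/73 = 2482/73 = 34, a_2 = floor((53 + 20)/34) = 2.
  m_3 = 34*2 - 20 = 48, d_3 = (2882 - 48^2)/34 = 578/34 = 17, a_3 = floor((53 + 48)/17) = 5.
  m_4 = 17*5 - 48 = 37, d_4 = (2882 - 37^2)/17 = 1513/17 = 89, a_4 = floor((53 + 37)/89) = 1.
  m_5 = 89*1 - 37 = 52, d_5 = (2882 - 52^2)/89 = 178/89 = 2, a_5 = floor((53 + 52)/2) = 52.
  m_6 = 2*52 - 52 = 52, d_6 = (2882 - 52^2)/2 = 178/2 = 89, a_6 = floor((53 + 52)/89) = 1.
  m_7 = 89*1 - 52 = 37, d_7 = (2882 - 37^2)/89 = 1513/89 = 17, a_7 = floor((53 + 37)/17) = 5.
  m_8 = 17*5 - 37 = 48, d_8 = (2882 - 48^2)/17 = 578/17 = 34, a_8 = floor((53 + 48)/34) = 2.
  m_9 = 34*2 - 48 = 20, d_9 = (2882 - 20^2)/34 = 2482/34 = 73, a_9 = floor((53 + 20)/73) = 1.
  m_10 = 73*1 - 20 = 53, d_10 = (2882 - 53^2)/73 = 73/73 = 1, a_10 = floor((53 + 53)/1) = 106.
  m_11 = 1*106 - 53 = 53, d_11 = (2882 - 53^2)/1 = 73/1 = 73: (m_11, d_11) = (m_1, d_1) = (53, 73), so from here the quotients repeat a_1, ..., a_10; the period length is 10.
Hence the expansion of sqrt(2882) is a_0 = 53 followed by the repeating block 1, 2, 5, 1, 52, 1, 5, 2, 1, 106 (period 10).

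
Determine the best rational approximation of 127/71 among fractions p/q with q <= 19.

34/19

Expand x = 127/71 as a continued fraction with the Euclidean algorithm:
  127 = 1*71 + 56, so a_0 = 1.
  71 = 1*56 + 15, so a_1 = 1.
  56 = 3*15 + 11, so a_2 = 3.
  15 = 1*11 + 4, so a_3 = 1.
  11 = 2*4 + 3, so a_4 = 2.
  4 = 1*3 + 1, so a_5 = 1.
  3 = 3*1 + 0, so a_6 = 3.
so x = [1; 1, 3, 1, 2, 1, 3].
Convergents (p_i = a_i*p_{i-1} + p_{i-2}, q_i = a_i*q_{i-1} + q_{i-2} with p_{-2}=0, p_{-1}=1, q_{-2}=1, q_{-1}=0), until the denominator exceeds 19:
  i=0: a_0=1, p_0 = 1*1 + 0 = 1, q_0 = 1*0 + 1 = 1.
  i=1: a_1=1, p_1 = 1*1 + 1 = 2, q_1 = 1*1 + 0 = 1.
  i=2: a_2=3, p_2 = 3*2 + 1 = 7, q_2 = 3*1 + 1 = 4.
  i=3: a_3=1, p_3 = 1*7 + 2 = 9, q_3 = 1*4 + 1 = 5.
  i=4: a_4=2, p_4 = 2*9 + 7 = 25, q_4 = 2*5 + 4 = 14.
  i=5: a_5=1, p_5 = 1*25 + 9 = 34, q_5 = 1*14 + 5 = 19.
  i=6: a_6=3, p_6 = 3*34 + 25 = 127, q_6 = 3*19 + 14 = 71.
q_6 = 71 > 19, so the last convergent with denominator <= 19 is p_5/q_5 = 34/19.
The closest fraction with denominator <= 19 is either p_5/q_5 or the intermediate fraction (k*p_5 + p_4)/(k*q_5 + q_4) with the largest k >= 1 whose denominator stays <= 19; these approach x as k grows, and every other convergent or intermediate fraction in range is farther away.
Largest k: floor((19 - q_4)/q_5) = floor((19 - 14)/19) = 0.
Since k = 0, no intermediate fraction beyond p_5/q_5 has denominator <= 19, so the convergent 34/19 is the closest (its error is |127*19 - 34*71|/(71*19) = 1/1349).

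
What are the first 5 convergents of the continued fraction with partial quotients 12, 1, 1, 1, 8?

12/1, 13/1, 25/2, 38/3, 329/26

Using the convergent recurrence p_i = a_i*p_{i-1} + p_{i-2}, q_i = a_i*q_{i-1} + q_{i-2} with p_{-2}=0, p_{-1}=1, q_{-2}=1, q_{-1}=0:
  i=0: a_0=12, p_0 = 12*1 + 0 = 12, q_0 = 12*0 + 1 = 1.
  i=1: a_1=1, p_1 = 1*12 + 1 = 13, q_1 = 1*1 + 0 = 1.
  i=2: a_2=1, p_2 = 1*13 + 12 = 25, q_2 = 1*1 + 1 = 2.
  i=3: a_3=1, p_3 = 1*25 + 13 = 38, q_3 = 1*2 + 1 = 3.
  i=4: a_4=8, p_4 = 8*38 + 25 = 329, q_4 = 8*3 + 2 = 26.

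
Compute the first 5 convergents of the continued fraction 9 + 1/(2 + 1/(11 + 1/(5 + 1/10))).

9/1, 19/2, 218/23, 1109/117, 11308/1193

Using the convergent recurrence p_i = a_i*p_{i-1} + p_{i-2}, q_i = a_i*q_{i-1} + q_{i-2} with p_{-2}=0, p_{-1}=1, q_{-2}=1, q_{-1}=0:
  i=0: a_0=9, p_0 = 9*1 + 0 = 9, q_0 = 9*0 + 1 = 1.
  i=1: a_1=2, p_1 = 2*9 + 1 = 19, q_1 = 2*1 + 0 = 2.
  i=2: a_2=11, p_2 = 11*19 + 9 = 218, q_2 = 11*2 + 1 = 23.
  i=3: a_3=5, p_3 = 5*218 + 19 = 1109, q_3 = 5*23 + 2 = 117.
  i=4: a_4=10, p_4 = 10*1109 + 218 = 11308, q_4 = 10*117 + 23 = 1193.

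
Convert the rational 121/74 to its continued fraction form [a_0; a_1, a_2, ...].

Run the Euclidean algorithm on 121 and 74; the successive quotients are the partial quotients a_0, a_1, ... (each step inverts the fractional part left over by the previous one):
  121 = 1*74 + 47, so a_0 = 1.
  74 = 1*47 + 27, so a_1 = 1.
  47 = 1*27 + 20, so a_2 = 1.
  27 = 1*20 + 7, so a_3 = 1.
  20 = 2*7 + 6, so a_4 = 2.
  7 = 1*6 + 1, so a_5 = 1.
  6 = 6*1 + 0, so a_6 = 6.
The remainder reaches 0 after 7 divisions, so the expansion has 7 partial quotients, read off in order.

[1; 1, 1, 1, 2, 1, 6]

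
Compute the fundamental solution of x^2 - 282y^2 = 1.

First expand sqrt(282) as a continued fraction. With x_i = (sqrt(282) + m_i)/d_i and (m_0, d_0) = (0, 1): a_0 = floor(sqrt(282)) = 16, since 16^2 = 256 <= 282 < 289 = 17^2.
Iterate m_{i+1} = d_i*a_i - m_i, d_{i+1} = (282 - m_{i+1}^2)/d_i, a_{i+1} = floor((a_0 + m_{i+1})/d_{i+1}):
  m_1 = 1*16 - 0 = 16, d_1 = (282 - 16^2)/1 = 26/1 = 26, a_1 = floor((16 + 16)/26) = 1.
  m_2 = 26*1 - 16 = 10, d_2 = (282 - 10^2)/26 = 182/26 = 7, a_2 = floor((16 + 10)/7) = 3.
  m_3 = 7*3 - 10 = 11, d_3 = (282 - 11^2)/7 = 161/7 = 23, a_3 = floor((16 + 11)/23) = 1.
  m_4 = 23*1 - 11 = 12, d_4 = (282 - 12^2)/23 = 138/23 = 6, a_4 = floor((16 + 12)/6) = 4.
  m_5 = 6*4 - 12 = 12, d_5 = (282 - 12^2)/6 = 138/6 = 23, a_5 = floor((16 + 12)/23) = 1.
  m_6 = 23*1 - 12 = 11, d_6 = (282 - 11^2)/23 = 161/23 = 7, a_6 = floor((16 + 11)/7) = 3.
  m_7 = 7*3 - 11 = 10, d_7 = (282 - 10^2)/7 = 182/7 = 26, a_7 = floor((16 + 10)/26) = 1.
  m_8 = 26*1 - 10 = 16, d_8 = (282 - 16^2)/26 = 26/26 = 1, a_8 = floor((16 + 16)/1) = 32.
  m_9 = 1*32 - 16 = 16, d_9 = (282 - 16^2)/1 = 26/1 = 26: (m_9, d_9) = (m_1, d_1) = (16, 26), so from here the quotients repeat a_1, ..., a_8; the period length is 8.
So sqrt(282) = [16; (1, 3, 1, 4, 1, 3, 1, 32)] with period length k = 8.
k is even, so the fundamental solution of x^2 - 282y^2 = 1 is (p_{k-1}, q_{k-1}) = (p_7, q_7); compute convergents through index 7.
Convergents (p_i = a_i*p_{i-1} + p_{i-2}, q_i = a_i*q_{i-1} + q_{i-2} with p_{-2}=0, p_{-1}=1, q_{-2}=1, q_{-1}=0):
  i=0: a_0=16, p_0 = 16*1 + 0 = 16, q_0 = 16*0 + 1 = 1.
  i=1: a_1=1, p_1 = 1*16 + 1 = 17, q_1 = 1*1 + 0 = 1.
  i=2: a_2=3, p_2 = 3*17 + 16 = 67, q_2 = 3*1 + 1 = 4.
  i=3: a_3=1, p_3 = 1*67 + 17 = 84, q_3 = 1*4 + 1 = 5.
  i=4: a_4=4, p_4 = 4*84 + 67 = 403, q_4 = 4*5 + 4 = 24.
  i=5: a_5=1, p_5 = 1*403 + 84 = 487, q_5 = 1*24 + 5 = 29.
  i=6: a_6=3, p_6 = 3*487 + 403 = 1864, q_6 = 3*29 + 24 = 111.
  i=7: a_7=1, p_7 = 1*1864 + 487 = 2351, q_7 = 1*111 + 29 = 140.
Check: 2351^2 - 282*140^2 = 5527201 - 5527200 = 1, so (x, y) = (2351, 140) solves the equation, and by the theorem it is the least positive solution.

(x, y) = (2351, 140)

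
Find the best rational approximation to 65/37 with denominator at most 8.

7/4

Expand x = 65/37 as a continued fraction with the Euclidean algorithm:
  65 = 1*37 + 28, so a_0 = 1.
  37 = 1*28 + 9, so a_1 = 1.
  28 = 3*9 + 1, so a_2 = 3.
  9 = 9*1 + 0, so a_3 = 9.
so x = [1; 1, 3, 9].
Convergents (p_i = a_i*p_{i-1} + p_{i-2}, q_i = a_i*q_{i-1} + q_{i-2} with p_{-2}=0, p_{-1}=1, q_{-2}=1, q_{-1}=0), until the denominator exceeds 8:
  i=0: a_0=1, p_0 = 1*1 + 0 = 1, q_0 = 1*0 + 1 = 1.
  i=1: a_1=1, p_1 = 1*1 + 1 = 2, q_1 = 1*1 + 0 = 1.
  i=2: a_2=3, p_2 = 3*2 + 1 = 7, q_2 = 3*1 + 1 = 4.
  i=3: a_3=9, p_3 = 9*7 + 2 = 65, q_3 = 9*4 + 1 = 37.
q_3 = 37 > 8, so the last convergent with denominator <= 8 is p_2/q_2 = 7/4.
The closest fraction with denominator <= 8 is either p_2/q_2 or the intermediate fraction (k*p_2 + p_1)/(k*q_2 + q_1) with the largest k >= 1 whose denominator stays <= 8; these approach x as k grows, and every other convergent or intermediate fraction in range is farther away.
Largest k: floor((8 - q_1)/q_2) = floor((8 - 1)/4) = 1.
That gives (1*7 + 2)/(1*4 + 1) = 9/5.
Compare the errors: |x - 7/4| = |65*4 - 7*37|/(37*4) = 1/148, and |x - 9/5| = |65*5 - 9*37|/(37*5) = 8/185.
Cross-multiplying, 1*185 = 185 < 1184 = 8*148, so 1/148 is smaller: the convergent 7/4 is closer to x than 9/5.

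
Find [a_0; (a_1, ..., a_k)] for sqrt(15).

Write x_i = (sqrt(15) + m_i)/d_i with (m_0, d_0) = (0, 1). a_0 = floor(sqrt(15)) = 3, since 3^2 = 9 <= 15 < 16 = 4^2.
Iterate m_{i+1} = d_i*a_i - m_i, d_{i+1} = (15 - m_{i+1}^2)/d_i, a_{i+1} = floor((a_0 + m_{i+1})/d_{i+1}):
  m_1 = 1*3 - 0 = 3, d_1 = (15 - 3^2)/1 = 6/1 = 6, a_1 = floor((3 + 3)/6) = 1.
  m_2 = 6*1 - 3 = 3, d_2 = (15 - 3^2)/6 = 6/6 = 1, a_2 = floor((3 + 3)/1) = 6.
  m_3 = 1*6 - 3 = 3, d_3 = (15 - 3^2)/1 = 6/1 = 6: (m_3, d_3) = (m_1, d_1) = (3, 6), so from here the quotients repeat a_1, a_2; the period length is 2.
Hence the expansion of sqrt(15) is a_0 = 3 followed by the repeating block 1, 6 (period 2).

[3; (1, 6)]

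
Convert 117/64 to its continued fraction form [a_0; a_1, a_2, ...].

Run the Euclidean algorithm on 117 and 64; the successive quotients are the partial quotients a_0, a_1, ... (each step inverts the fractional part left over by the previous one):
  117 = 1*64 + 53, so a_0 = 1.
  64 = 1*53 + 11, so a_1 = 1.
  53 = 4*11 + 9, so a_2 = 4.
  11 = 1*9 + 2, so a_3 = 1.
  9 = 4*2 + 1, so a_4 = 4.
  2 = 2*1 + 0, so a_5 = 2.
The remainder reaches 0 after 6 divisions, so the expansion has 6 partial quotients, read off in order.

[1; 1, 4, 1, 4, 2]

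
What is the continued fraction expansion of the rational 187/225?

Run the Euclidean algorithm on 187 and 225; the successive quotients are the partial quotients a_0, a_1, ... (each step inverts the fractional part left over by the previous one):
  187 = 0*225 + 187, so a_0 = 0.
  225 = 1*187 + 38, so a_1 = 1.
  187 = 4*38 + 35, so a_2 = 4.
  38 = 1*35 + 3, so a_3 = 1.
  35 = 11*3 + 2, so a_4 = 11.
  3 = 1*2 + 1, so a_5 = 1.
  2 = 2*1 + 0, so a_6 = 2.
The remainder reaches 0 after 7 divisions, so the expansion has 7 partial quotients, read off in order.

[0; 1, 4, 1, 11, 1, 2]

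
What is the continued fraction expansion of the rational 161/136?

[1; 5, 2, 3, 1, 2]

Run the Euclidean algorithm on 161 and 136; the successive quotients are the partial quotients a_0, a_1, ... (each step inverts the fractional part left over by the previous one):
  161 = 1*136 + 25, so a_0 = 1.
  136 = 5*25 + 11, so a_1 = 5.
  25 = 2*11 + 3, so a_2 = 2.
  11 = 3*3 + 2, so a_3 = 3.
  3 = 1*2 + 1, so a_4 = 1.
  2 = 2*1 + 0, so a_5 = 2.
The remainder reaches 0 after 6 divisions, so the expansion has 6 partial quotients, read off in order.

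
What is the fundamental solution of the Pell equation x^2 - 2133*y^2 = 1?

First expand sqrt(2133) as a continued fraction. With x_i = (sqrt(2133) + m_i)/d_i and (m_0, d_0) = (0, 1): a_0 = floor(sqrt(2133)) = 46, since 46^2 = 2116 <= 2133 < 2209 = 47^2.
Iterate m_{i+1} = d_i*a_i - m_i, d_{i+1} = (2133 - m_{i+1}^2)/d_i, a_{i+1} = floor((a_0 + m_{i+1})/d_{i+1}):
  m_1 = 1*46 - 0 = 46, d_1 = (2133 - 46^2)/1 = 17/1 = 17, a_1 = floor((46 + 46)/17) = 5.
  m_2 = 17*5 - 46 = 39, d_2 = (2133 - 39^2)/17 = 612/17 = 36, a_2 = floor((46 + 39)/36) = 2.
  m_3 = 36*2 - 39 = 33, d_3 = (2133 - 33^2)/36 = 1044/36 = 29, a_3 = floor((46 + 33)/29) = 2.
  m_4 = 29*2 - 33 = 25, d_4 = (2133 - 25^2)/29 = 1508/29 = 52, a_4 = floor((46 + 25)/52) = 1.
  m_5 = 52*1 - 25 = 27, d_5 = (2133 - 27^2)/52 = 1404/52 = 27, a_5 = floor((46 + 27)/27) = 2.
  m_6 = 27*2 - 27 = 27, d_6 = (2133 - 27^2)/27 = 1404/27 = 52, a_6 = floor((46 + 27)/52) = 1.
  m_7 = 52*1 - 27 = 25, d_7 = (2133 - 25^2)/52 = 1508/52 = 29, a_7 = floor((46 + 25)/29) = 2.
  m_8 = 29*2 - 25 = 33, d_8 = (2133 - 33^2)/29 = 1044/29 = 36, a_8 = floor((46 + 33)/36) = 2.
  m_9 = 36*2 - 33 = 39, d_9 = (2133 - 39^2)/36 = 612/36 = 17, a_9 = floor((46 + 39)/17) = 5.
  m_10 = 17*5 - 39 = 46, d_10 = (2133 - 46^2)/17 = 17/17 = 1, a_10 = floor((46 + 46)/1) = 92.
  m_11 = 1*92 - 46 = 46, d_11 = (2133 - 46^2)/1 = 17/1 = 17: (m_11, d_11) = (m_1, d_1) = (46, 17), so from here the quotients repeat a_1, ..., a_10; the period length is 10.
So sqrt(2133) = [46; (5, 2, 2, 1, 2, 1, 2, 2, 5, 92)] with period length k = 10.
k is even, so the fundamental solution of x^2 - 2133y^2 = 1 is (p_{k-1}, q_{k-1}) = (p_9, q_9); compute convergents through index 9.
Convergents (p_i = a_i*p_{i-1} + p_{i-2}, q_i = a_i*q_{i-1} + q_{i-2} with p_{-2}=0, p_{-1}=1, q_{-2}=1, q_{-1}=0):
  i=0: a_0=46, p_0 = 46*1 + 0 = 46, q_0 = 46*0 + 1 = 1.
  i=1: a_1=5, p_1 = 5*46 + 1 = 231, q_1 = 5*1 + 0 = 5.
  i=2: a_2=2, p_2 = 2*231 + 46 = 508, q_2 = 2*5 + 1 = 11.
  i=3: a_3=2, p_3 = 2*508 + 231 = 1247, q_3 = 2*11 + 5 = 27.
  i=4: a_4=1, p_4 = 1*1247 + 508 = 1755, q_4 = 1*27 + 11 = 38.
  i=5: a_5=2, p_5 = 2*1755 + 1247 = 4757, q_5 = 2*38 + 27 = 103.
  i=6: a_6=1, p_6 = 1*4757 + 1755 = 6512, q_6 = 1*103 + 38 = 141.
  i=7: a_7=2, p_7 = 2*6512 + 4757 = 17781, q_7 = 2*141 + 103 = 385.
  i=8: a_8=2, p_8 = 2*17781 + 6512 = 42074, q_8 = 2*385 + 141 = 911.
  i=9: a_9=5, p_9 = 5*42074 + 17781 = 228151, q_9 = 5*911 + 385 = 4940.
Check: 228151^2 - 2133*4940^2 = 52052878801 - 52052878800 = 1, so (x, y) = (228151, 4940) solves the equation, and by the theorem it is the least positive solution.

(x, y) = (228151, 4940)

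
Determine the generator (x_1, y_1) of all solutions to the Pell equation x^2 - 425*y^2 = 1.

(x, y) = (143649, 6968)

First expand sqrt(425) as a continued fraction. With x_i = (sqrt(425) + m_i)/d_i and (m_0, d_0) = (0, 1): a_0 = floor(sqrt(425)) = 20, since 20^2 = 400 <= 425 < 441 = 21^2.
Iterate m_{i+1} = d_i*a_i - m_i, d_{i+1} = (425 - m_{i+1}^2)/d_i, a_{i+1} = floor((a_0 + m_{i+1})/d_{i+1}):
  m_1 = 1*20 - 0 = 20, d_1 = (425 - 20^2)/1 = 25/1 = 25, a_1 = floor((20 + 20)/25) = 1.
  m_2 = 25*1 - 20 = 5, d_2 = (425 - 5^2)/25 = 400/25 = 16, a_2 = floor((20 + 5)/16) = 1.
  m_3 = 16*1 - 5 = 11, d_3 = (425 - 11^2)/16 = 304/16 = 19, a_3 = floor((20 + 11)/19) = 1.
  m_4 = 19*1 - 11 = 8, d_4 = (425 - 8^2)/19 = 361/19 = 19, a_4 = floor((20 + 8)/19) = 1.
  m_5 = 19*1 - 8 = 11, d_5 = (425 - 11^2)/19 = 304/19 = 16, a_5 = floor((20 + 11)/16) = 1.
  m_6 = 16*1 - 11 = 5, d_6 = (425 - 5^2)/16 = 400/16 = 25, a_6 = floor((20 + 5)/25) = 1.
  m_7 = 25*1 - 5 = 20, d_7 = (425 - 20^2)/25 = 25/25 = 1, a_7 = floor((20 + 20)/1) = 40.
  m_8 = 1*40 - 20 = 20, d_8 = (425 - 20^2)/1 = 25/1 = 25: (m_8, d_8) = (m_1, d_1) = (20, 25), so from here the quotients repeat a_1, ..., a_7; the period length is 7.
So sqrt(425) = [20; (1, 1, 1, 1, 1, 1, 40)] with period length k = 7.
k is odd, so (p_{k-1}, q_{k-1}) only solves x^2 - 425y^2 = -1 and the fundamental solution of x^2 - 425y^2 = 1 is (p_{2k-1}, q_{2k-1}) = (p_13, q_13); compute convergents through index 13, running through the period twice.
Convergents (p_i = a_i*p_{i-1} + p_{i-2}, q_i = a_i*q_{i-1} + q_{i-2} with p_{-2}=0, p_{-1}=1, q_{-2}=1, q_{-1}=0):
  i=0: a_0=20, p_0 = 20*1 + 0 = 20, q_0 = 20*0 + 1 = 1.
  i=1: a_1=1, p_1 = 1*20 + 1 = 21, q_1 = 1*1 + 0 = 1.
  i=2: a_2=1, p_2 = 1*21 + 20 = 41, q_2 = 1*1 + 1 = 2.
  i=3: a_3=1, p_3 = 1*41 + 21 = 62, q_3 = 1*2 + 1 = 3.
  i=4: a_4=1, p_4 = 1*62 + 41 = 103, q_4 = 1*3 + 2 = 5.
  i=5: a_5=1, p_5 = 1*103 + 62 = 165, q_5 = 1*5 + 3 = 8.
  i=6: a_6=1, p_6 = 1*165 + 103 = 268, q_6 = 1*8 + 5 = 13.
  i=7: a_7=40, p_7 = 40*268 + 165 = 10885, q_7 = 40*13 + 8 = 528.
  i=8: a_8=1, p_8 = 1*10885 + 268 = 11153, q_8 = 1*528 + 13 = 541.
  i=9: a_9=1, p_9 = 1*11153 + 10885 = 22038, q_9 = 1*541 + 528 = 1069.
  i=10: a_10=1, p_10 = 1*22038 + 11153 = 33191, q_10 = 1*1069 + 541 = 1610.
  i=11: a_11=1, p_11 = 1*33191 + 22038 = 55229, q_11 = 1*1610 + 1069 = 2679.
  i=12: a_12=1, p_12 = 1*55229 + 33191 = 88420, q_12 = 1*2679 + 1610 = 4289.
  i=13: a_13=1, p_13 = 1*88420 + 55229 = 143649, q_13 = 1*4289 + 2679 = 6968.
Indeed p_6^2 - 425*q_6^2 = 71824 - 71825 = -1, not +1.
Check: 143649^2 - 425*6968^2 = 20635035201 - 20635035200 = 1, so (x, y) = (143649, 6968) solves the equation, and by the theorem it is the least positive solution.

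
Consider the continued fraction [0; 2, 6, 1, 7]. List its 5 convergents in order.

Using the convergent recurrence p_i = a_i*p_{i-1} + p_{i-2}, q_i = a_i*q_{i-1} + q_{i-2} with p_{-2}=0, p_{-1}=1, q_{-2}=1, q_{-1}=0:
  i=0: a_0=0, p_0 = 0*1 + 0 = 0, q_0 = 0*0 + 1 = 1.
  i=1: a_1=2, p_1 = 2*0 + 1 = 1, q_1 = 2*1 + 0 = 2.
  i=2: a_2=6, p_2 = 6*1 + 0 = 6, q_2 = 6*2 + 1 = 13.
  i=3: a_3=1, p_3 = 1*6 + 1 = 7, q_3 = 1*13 + 2 = 15.
  i=4: a_4=7, p_4 = 7*7 + 6 = 55, q_4 = 7*15 + 13 = 118.

0/1, 1/2, 6/13, 7/15, 55/118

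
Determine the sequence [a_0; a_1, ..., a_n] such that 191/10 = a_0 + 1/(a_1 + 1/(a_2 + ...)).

Run the Euclidean algorithm on 191 and 10; the successive quotients are the partial quotients a_0, a_1, ... (each step inverts the fractional part left over by the previous one):
  191 = 19*10 + 1, so a_0 = 19.
  10 = 10*1 + 0, so a_1 = 10.
The remainder reaches 0 after 2 divisions, so the expansion has 2 partial quotients, read off in order.

[19; 10]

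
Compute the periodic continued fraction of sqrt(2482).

Write x_i = (sqrt(2482) + m_i)/d_i with (m_0, d_0) = (0, 1). a_0 = floor(sqrt(2482)) = 49, since 49^2 = 2401 <= 2482 < 2500 = 50^2.
Iterate m_{i+1} = d_i*a_i - m_i, d_{i+1} = (2482 - m_{i+1}^2)/d_i, a_{i+1} = floor((a_0 + m_{i+1})/d_{i+1}):
  m_1 = 1*49 - 0 = 49, d_1 = (2482 - 49^2)/1 = 81/1 = 81, a_1 = floor((49 + 49)/81) = 1.
  m_2 = 81*1 - 49 = 32, d_2 = (2482 - 32^2)/81 = 1458/81 = 18, a_2 = floor((49 + 32)/18) = 4.
  m_3 = 18*4 - 32 = 40, d_3 = (2482 - 40^2)/18 = 882/18 = 49, a_3 = floor((49 + 40)/49) = 1.
  m_4 = 49*1 - 40 = 9, d_4 = (2482 - 9^2)/49 = 2401/49 = 49, a_4 = floor((49 + 9)/49) = 1.
  m_5 = 49*1 - 9 = 40, d_5 = (2482 - 40^2)/49 = 882/49 = 18, a_5 = floor((49 + 40)/18) = 4.
  m_6 = 18*4 - 40 = 32, d_6 = (2482 - 32^2)/18 = 1458/18 = 81, a_6 = floor((49 + 32)/81) = 1.
  m_7 = 81*1 - 32 = 49, d_7 = (2482 - 49^2)/81 = 81/81 = 1, a_7 = floor((49 + 49)/1) = 98.
  m_8 = 1*98 - 49 = 49, d_8 = (2482 - 49^2)/1 = 81/1 = 81: (m_8, d_8) = (m_1, d_1) = (49, 81), so from here the quotients repeat a_1, ..., a_7; the period length is 7.
Hence the expansion of sqrt(2482) is a_0 = 49 followed by the repeating block 1, 4, 1, 1, 4, 1, 98 (period 7).

[49; (1, 4, 1, 1, 4, 1, 98)]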